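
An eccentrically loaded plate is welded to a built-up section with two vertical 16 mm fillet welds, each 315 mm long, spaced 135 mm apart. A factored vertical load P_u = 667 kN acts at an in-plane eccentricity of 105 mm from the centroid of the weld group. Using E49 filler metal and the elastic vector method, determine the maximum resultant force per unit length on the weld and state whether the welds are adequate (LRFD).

f_max ≈ 2140 N/mm; adequate

E49XX → F_EXX = 490 MPa.
Total weld length L_w = 630 mm. Treat welds as unit-width lines.
Polar moment about centroid: J = 2[d³/12 + d(b/2)²] = 2[315³/12 + 315×67.5²] = 8080000 mm³.
Direct shear f_v = P/L_w = 667×10³ / 630 = 1059 N/mm (vertical).
Torsion M = P·e = 667×10³ × 105 = 70035000 N·mm.
Critical point at (x, y) = (67.5, 157.5) from centroid. f_tx = M·y/J = 1365 N/mm; f_ty = M·x/J = 585.1 N/mm.
Resultant f_max = √[f_tx² + (f_v + f_ty)²] = √[1365² + (1059 + 585.1)²] = 2137 N/mm.
Capacity per unit length: φr_n = 0.75 × 0.6 × 490 × (0.707 × 16) = 2494 N/mm.
2137 ≤ 2494 → adequate.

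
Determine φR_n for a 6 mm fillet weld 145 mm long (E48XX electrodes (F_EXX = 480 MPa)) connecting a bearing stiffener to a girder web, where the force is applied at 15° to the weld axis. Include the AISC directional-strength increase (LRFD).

t_e = 0.707 × 6 = 4.242 mm; A_we = 4.242 × 145 = 615.1 mm².
Directional factor: 1.0 + 0.5 sin^1.5(15°) = 1.066.
F_nw = 0.6 × 480 × 1.066 = 307 MPa.
φR_n = 0.75 × 307 × 615.1 × 10⁻³ = 141.6 kN.

φR_n ≈ 142 kN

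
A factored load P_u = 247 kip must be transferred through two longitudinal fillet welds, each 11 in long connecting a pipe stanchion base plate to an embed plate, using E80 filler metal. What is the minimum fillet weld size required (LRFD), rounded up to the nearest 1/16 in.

E80XX → F_EXX = 80 ksi.
Total weld length L = 22 in.
Required throat t_e = P_u / (φ × 0.6 F_EXX × L) = 247 / (0.75 × 0.6 × 80 × 22) = 0.3119 in.
Required leg w = t_e / 0.707 = 0.4411 in → use 1/2 in.

w = 1/2 in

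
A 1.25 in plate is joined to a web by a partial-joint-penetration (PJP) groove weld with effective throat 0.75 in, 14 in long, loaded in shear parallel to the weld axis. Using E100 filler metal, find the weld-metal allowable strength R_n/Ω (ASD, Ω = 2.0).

R_n/Ω ≈ 315 kip

E100XX → F_EXX = 100 ksi.
Effective throat (given) t_e = 0.75 in.
A_we = 0.75 × 14 = 10.5 in².
F_nw = 0.6 F_EXX = 60 ksi.
R_n/Ω = (60 × 10.5) / 2.0 = 315 kip.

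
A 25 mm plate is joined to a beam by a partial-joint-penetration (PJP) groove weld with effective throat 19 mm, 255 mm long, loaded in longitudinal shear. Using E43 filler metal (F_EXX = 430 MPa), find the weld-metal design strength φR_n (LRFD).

Effective throat (given) t_e = 19 mm.
A_we = 19 × 255 = 4845 mm².
F_nw = 0.6 F_EXX = 258 MPa.
φR_n = 0.75 × 258 × 4845 × 10⁻³ = 937.5 kN.

φR_n ≈ 938 kN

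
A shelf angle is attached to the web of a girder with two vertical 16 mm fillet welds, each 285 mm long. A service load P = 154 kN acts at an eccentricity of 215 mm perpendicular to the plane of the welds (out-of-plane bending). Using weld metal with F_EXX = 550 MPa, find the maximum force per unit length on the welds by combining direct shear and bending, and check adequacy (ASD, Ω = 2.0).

f_max ≈ 1250 N/mm; adequate

L_w = 2 × 285 = 570 mm; section modulus (unit throat) S = 2 × L²/6 = 27080 mm².
Direct shear f_v = P/L_w = 154×10³/570 = 270.2 N/mm.
Moment M = P × e = 154×10³ × 215 = 33110000 N·mm; bending f_b = M/S = 1223 N/mm.
f_max = √(f_v² + f_b²) = √(270.2² + 1223²) = 1252 N/mm.
r_n/Ω = (1/2.0) × 0.6 × 550 × (0.707 × 16) = 1866 N/mm → adequate.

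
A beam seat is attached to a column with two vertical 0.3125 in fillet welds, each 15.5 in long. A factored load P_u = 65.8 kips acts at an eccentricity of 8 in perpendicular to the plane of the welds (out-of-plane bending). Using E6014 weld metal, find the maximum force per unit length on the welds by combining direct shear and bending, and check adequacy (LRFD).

f_max ≈ 6.91 kip/in; NOT adequate

E60XX → F_EXX = 60 ksi.
L_w = 2 × 15.5 = 31 in; section modulus (unit throat) S = 2 × L²/6 = 80.08 in².
Direct shear f_v = P/L_w = 65.8/31 = 2.123 kip/in.
Moment M = P × e = 65.8 × 8 = 526.4 kip·in; bending f_b = M/S = 6.573 kip/in.
f_max = √(f_v² + f_b²) = √(2.123² + 6.573²) = 6.907 kip/in.
φr_n = 0.75 × 0.6 × 60 × (0.707 × 0.3125) = 5.965 kip/in → NOT adequate.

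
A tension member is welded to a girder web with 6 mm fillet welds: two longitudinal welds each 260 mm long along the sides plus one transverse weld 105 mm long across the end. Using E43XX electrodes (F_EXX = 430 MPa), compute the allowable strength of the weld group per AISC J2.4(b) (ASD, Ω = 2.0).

t_e = 0.707 × 6 = 4.242 mm.
R_nwl = 0.6 × 430 × 4.242 × 520 × 10⁻³ = 569.1 kN (longitudinal, 2 welds).
R_nwt = 0.6 × 430 × 4.242 × 105 × 10⁻³ = 114.9 kN (transverse, base value).
(i) R_nwl + R_nwt = 684 kN; (ii) 0.85 R_nwl + 1.5 R_nwt = 656.1 kN.
R_n = max = 684 kN [governs: (i)]; R_n/Ω = 342 kN.

R_n/Ω ≈ 342 kN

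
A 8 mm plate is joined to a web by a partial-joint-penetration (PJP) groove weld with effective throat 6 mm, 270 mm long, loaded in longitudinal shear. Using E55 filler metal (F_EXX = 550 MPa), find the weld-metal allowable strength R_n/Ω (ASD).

R_n/Ω ≈ 267 kN

Effective throat (given) t_e = 6 mm.
A_we = 6 × 270 = 1620 mm².
F_nw = 0.6 F_EXX = 330 MPa.
R_n/Ω = (330 × 1620) / 2.0 × 10⁻³ = 267.3 kN.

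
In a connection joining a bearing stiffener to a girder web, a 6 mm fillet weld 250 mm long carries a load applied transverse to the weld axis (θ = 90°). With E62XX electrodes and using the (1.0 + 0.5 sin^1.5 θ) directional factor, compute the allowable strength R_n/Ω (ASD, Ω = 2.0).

E62XX → F_EXX = 620 MPa.
t_e = 0.707 × 6 = 4.242 mm; A_we = 4.242 × 250 = 1060 mm².
Directional factor: 1.0 + 0.5 sin^1.5(90°) = 1.5.
F_nw = 0.6 × 620 × 1.5 = 558 MPa.
R_n/Ω = (558 × 1060) / 2.0 × 10⁻³ = 295.9 kN.

R_n/Ω ≈ 296 kN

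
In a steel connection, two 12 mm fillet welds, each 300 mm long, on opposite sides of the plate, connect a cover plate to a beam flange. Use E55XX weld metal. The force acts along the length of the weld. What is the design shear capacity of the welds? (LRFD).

E55XX → F_EXX = 550 MPa.
Effective throat t_e = 0.707 × 12 = 8.484 mm.
Total length L = 600 mm; A_we = 8.484 × 600 = 5090 mm².
F_nw = 0.6 F_EXX = 0.6 × 550 = 330 MPa.
φR_n = 0.75 × 330 × 5090 × 10⁻³ = 1260 kN.

φR_n ≈ 1260 kN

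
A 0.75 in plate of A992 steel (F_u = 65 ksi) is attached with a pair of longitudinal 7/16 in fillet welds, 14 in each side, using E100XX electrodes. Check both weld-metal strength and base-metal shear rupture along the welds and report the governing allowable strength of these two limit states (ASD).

E100XX → F_EXX = 100 ksi.
t_e = 0.707 × 0.4375 = 0.3093 in; L = 28 in.
Weld metal: R_n/Ω = (1/2.0) × 0.6 × 100 × 0.3093 × 28 = 259.8 kip.
Base metal (shear rupture): R_n/Ω = (1/2.0) × 0.6 × 65 × 0.75 × 28 = 409.5 kip.
Governing: weld metal.

R_n/Ω ≈ 260 kip (weld metal governs)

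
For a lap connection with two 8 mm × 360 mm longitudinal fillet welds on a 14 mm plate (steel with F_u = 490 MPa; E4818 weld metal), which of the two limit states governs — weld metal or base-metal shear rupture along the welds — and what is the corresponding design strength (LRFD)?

φR_n ≈ 880 kN (weld metal governs)

E48XX → F_EXX = 480 MPa.
t_e = 0.707 × 8 = 5.656 mm; L = 720 mm.
Weld metal: φR_n = 0.75 × 0.6 × 480 × 5.656 × 720 × 10⁻³ = 879.6 kN.
Base metal (shear rupture): φR_n = 0.75 × 0.6 × 490 × 14 × 720 × 10⁻³ = 2223 kN.
Governing: weld metal.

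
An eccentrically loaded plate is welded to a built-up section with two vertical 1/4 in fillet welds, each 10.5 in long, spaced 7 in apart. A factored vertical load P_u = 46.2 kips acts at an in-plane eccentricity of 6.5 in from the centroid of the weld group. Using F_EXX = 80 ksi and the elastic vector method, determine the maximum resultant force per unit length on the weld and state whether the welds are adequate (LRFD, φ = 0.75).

Total weld length L_w = 21 in. Treat welds as unit-width lines.
Polar moment about centroid: J = 2[d³/12 + d(b/2)²] = 2[10.5³/12 + 10.5×3.5²] = 450.2 in³.
Direct shear f_v = P/L_w = 46.2 / 21 = 2.2 kip/in (vertical).
Torsion M = P·e = 46.2 × 6.5 = 300.3 kip·in.
Critical point at (x, y) = (3.5, 5.25) from centroid. f_tx = M·y/J = 3.502 kip/in; f_ty = M·x/J = 2.335 kip/in.
Resultant f_max = √[f_tx² + (f_v + f_ty)²] = √[3.502² + (2.2 + 2.335)²] = 5.73 kip/in.
Capacity per unit length: φr_n = 0.75 × 0.6 × 80 × (0.707 × 0.25) = 6.363 kip/in.
5.73 ≤ 6.363 → adequate.

f_max ≈ 5.73 kip/in; adequate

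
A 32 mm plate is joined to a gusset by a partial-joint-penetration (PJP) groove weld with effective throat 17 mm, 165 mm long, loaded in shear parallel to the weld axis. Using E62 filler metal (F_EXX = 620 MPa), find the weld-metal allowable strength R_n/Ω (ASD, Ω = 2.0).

Effective throat (given) t_e = 17 mm.
A_we = 17 × 165 = 2805 mm².
F_nw = 0.6 F_EXX = 372 MPa.
R_n/Ω = (372 × 2805) / 2.0 × 10⁻³ = 521.7 kN.

R_n/Ω ≈ 522 kN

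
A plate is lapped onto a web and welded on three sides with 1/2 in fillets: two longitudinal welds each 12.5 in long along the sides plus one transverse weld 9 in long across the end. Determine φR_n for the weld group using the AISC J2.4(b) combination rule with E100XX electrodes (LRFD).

φR_n ≈ 553 kip

E100XX → F_EXX = 100 ksi.
t_e = 0.707 × 0.5 = 0.3535 in.
R_nwl = 0.6 × 100 × 0.3535 × 25 = 530.2 kip (longitudinal, 2 welds).
R_nwt = 0.6 × 100 × 0.3535 × 9 = 190.9 kip (transverse, base value).
(i) R_nwl + R_nwt = 721.1 kip; (ii) 0.85 R_nwl + 1.5 R_nwt = 737 kip.
R_n = max = 737 kip [governs: (ii)]; φR_n = 552.8 kip.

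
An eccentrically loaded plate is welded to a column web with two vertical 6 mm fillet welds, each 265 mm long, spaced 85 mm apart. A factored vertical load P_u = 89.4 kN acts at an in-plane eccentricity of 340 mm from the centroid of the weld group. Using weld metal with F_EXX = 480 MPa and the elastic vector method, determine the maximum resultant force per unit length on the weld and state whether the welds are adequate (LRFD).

f_max ≈ 1110 N/mm; NOT adequate

Total weld length L_w = 530 mm. Treat welds as unit-width lines.
Polar moment about centroid: J = 2[d³/12 + d(b/2)²] = 2[265³/12 + 265×42.5²] = 4059000 mm³.
Direct shear f_v = P/L_w = 89.4×10³ / 530 = 168.7 N/mm (vertical).
Torsion M = P·e = 89.4×10³ × 340 = 30396000 N·mm.
Critical point at (x, y) = (42.5, 132.5) from centroid. f_tx = M·y/J = 992.3 N/mm; f_ty = M·x/J = 318.3 N/mm.
Resultant f_max = √[f_tx² + (f_v + f_ty)²] = √[992.3² + (168.7 + 318.3)²] = 1105 N/mm.
Capacity per unit length: φr_n = 0.75 × 0.6 × 480 × (0.707 × 6) = 916.3 N/mm.
1105 > 916.3 → NOT adequate.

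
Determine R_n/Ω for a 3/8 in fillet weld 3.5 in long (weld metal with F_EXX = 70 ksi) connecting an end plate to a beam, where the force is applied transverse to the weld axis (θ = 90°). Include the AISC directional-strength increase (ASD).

t_e = 0.707 × 0.375 = 0.2651 in; A_we = 0.2651 × 3.5 = 0.9279 in².
Directional factor: 1.0 + 0.5 sin^1.5(90°) = 1.5.
F_nw = 0.6 × 70 × 1.5 = 63 ksi.
R_n/Ω = (63 × 0.9279) / 2.0 = 29.23 kips.

R_n/Ω ≈ 29.2 kips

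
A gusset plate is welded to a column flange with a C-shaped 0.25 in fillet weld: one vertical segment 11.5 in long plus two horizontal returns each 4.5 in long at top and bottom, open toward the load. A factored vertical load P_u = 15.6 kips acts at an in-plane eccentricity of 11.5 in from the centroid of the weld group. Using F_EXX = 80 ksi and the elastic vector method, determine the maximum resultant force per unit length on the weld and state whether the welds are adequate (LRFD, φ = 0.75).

Total weld length L_w = 20.5 in. Treat welds as unit-width lines.
Centroid: x̄ = 2×4.5×2.25 / 20.5 = 0.9878 in from the vertical weld.
Polar moment about centroid: J = I_x + I_y = [11.5³/12 + 2×4.5×5.75²] + [11.5×0.9878² + 2(4.5³/12 + 4.5×1.262²)] = 465 in³.
Direct shear f_v = P/L_w = 15.6 / 20.5 = 0.761 kip/in (vertical).
Torsion M = P·e = 15.6 × 11.5 = 179.4 kip·in.
Critical point at (x, y) = (3.512, 5.75) from centroid. f_tx = M·y/J = 2.218 kip/in; f_ty = M·x/J = 1.355 kip/in.
Resultant f_max = √[f_tx² + (f_v + f_ty)²] = √[2.218² + (0.761 + 1.355)²] = 3.065 kip/in.
Capacity per unit length: φr_n = 0.75 × 0.6 × 80 × (0.707 × 0.25) = 6.363 kip/in.
3.065 ≤ 6.363 → adequate.

f_max ≈ 3.07 kip/in; adequate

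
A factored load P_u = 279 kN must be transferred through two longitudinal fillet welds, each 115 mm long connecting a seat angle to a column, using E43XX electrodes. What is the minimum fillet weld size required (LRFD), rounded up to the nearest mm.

E43XX → F_EXX = 430 MPa.
Total weld length L = 230 mm.
Required throat t_e = P_u / (φ × 0.6 F_EXX × L) = 279 / (0.75 × 0.6 × 430 × 230 × 10⁻³) = 6.269 mm.
Required leg w = t_e / 0.707 = 8.867 mm → use 9 mm.

w = 9 mm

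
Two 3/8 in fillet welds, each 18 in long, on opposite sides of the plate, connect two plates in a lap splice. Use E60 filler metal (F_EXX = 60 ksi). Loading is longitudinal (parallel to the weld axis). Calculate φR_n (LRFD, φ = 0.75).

Effective throat t_e = 0.707 × 0.375 = 0.2651 in.
Total length L = 36 in; A_we = 0.2651 × 36 = 9.544 in².
F_nw = 0.6 F_EXX = 0.6 × 60 = 36 ksi.
φR_n = 0.75 × 36 × 9.544 = 257.7 kips.

φR_n ≈ 258 kips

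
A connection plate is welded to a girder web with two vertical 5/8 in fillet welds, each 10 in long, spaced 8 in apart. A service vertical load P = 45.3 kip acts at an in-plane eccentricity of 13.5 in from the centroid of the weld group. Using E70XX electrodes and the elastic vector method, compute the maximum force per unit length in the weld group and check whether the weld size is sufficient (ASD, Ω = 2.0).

E70XX → F_EXX = 70 ksi.
Total weld length L_w = 20 in. Treat welds as unit-width lines.
Polar moment about centroid: J = 2[d³/12 + d(b/2)²] = 2[10³/12 + 10×4²] = 486.7 in³.
Direct shear f_v = P/L_w = 45.3 / 20 = 2.265 kip/in (vertical).
Torsion M = P·e = 45.3 × 13.5 = 611.55 kip·in.
Critical point at (x, y) = (4, 5) from centroid. f_tx = M·y/J = 6.283 kip/in; f_ty = M·x/J = 5.026 kip/in.
Resultant f_max = √[f_tx² + (f_v + f_ty)²] = √[6.283² + (2.265 + 5.026)²] = 9.625 kip/in.
Capacity per unit length: r_n/Ω = (1/2.0) × 0.6 × 70 × (0.707 × 0.625) = 9.279 kip/in.
9.625 > 9.279 → NOT adequate.

f_max ≈ 9.63 kip/in; NOT adequate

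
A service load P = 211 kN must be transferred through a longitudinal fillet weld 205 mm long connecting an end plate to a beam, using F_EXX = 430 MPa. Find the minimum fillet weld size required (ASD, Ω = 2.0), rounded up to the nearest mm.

w = 12 mm

Total weld length L = 205 mm.
Required throat t_e = P × Ω / (0.6 F_EXX × L) = 211 × 2.0 / (0.6 × 430 × 205 × 10⁻³) = 7.979 mm.
Required leg w = t_e / 0.707 = 11.29 mm → use 12 mm.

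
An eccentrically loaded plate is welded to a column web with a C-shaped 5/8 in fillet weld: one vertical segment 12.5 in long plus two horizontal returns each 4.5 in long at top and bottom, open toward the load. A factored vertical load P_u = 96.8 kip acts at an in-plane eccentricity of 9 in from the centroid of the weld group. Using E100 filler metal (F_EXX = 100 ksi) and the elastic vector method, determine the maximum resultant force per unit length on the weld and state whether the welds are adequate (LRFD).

f_max ≈ 14.1 kip/in; adequate

Total weld length L_w = 21.5 in. Treat welds as unit-width lines.
Centroid: x̄ = 2×4.5×2.25 / 21.5 = 0.9419 in from the vertical weld.
Polar moment about centroid: J = I_x + I_y = [12.5³/12 + 2×4.5×6.25²] + [12.5×0.9419² + 2(4.5³/12 + 4.5×1.308²)] = 556 in³.
Direct shear f_v = P/L_w = 96.8 / 21.5 = 4.502 kip/in (vertical).
Torsion M = P·e = 96.8 × 9 = 871.2 kip·in.
Critical point at (x, y) = (3.558, 6.25) from centroid. f_tx = M·y/J = 9.793 kip/in; f_ty = M·x/J = 5.575 kip/in.
Resultant f_max = √[f_tx² + (f_v + f_ty)²] = √[9.793² + (4.502 + 5.575)²] = 14.05 kip/in.
Capacity per unit length: φr_n = 0.75 × 0.6 × 100 × (0.707 × 0.625) = 19.88 kip/in.
14.05 ≤ 19.88 → adequate.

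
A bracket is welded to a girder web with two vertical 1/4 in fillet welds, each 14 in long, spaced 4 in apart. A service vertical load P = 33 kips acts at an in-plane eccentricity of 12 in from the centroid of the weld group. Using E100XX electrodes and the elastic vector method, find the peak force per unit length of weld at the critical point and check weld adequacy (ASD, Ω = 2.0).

E100XX → F_EXX = 100 ksi.
Total weld length L_w = 28 in. Treat welds as unit-width lines.
Polar moment about centroid: J = 2[d³/12 + d(b/2)²] = 2[14³/12 + 14×2²] = 569.3 in³.
Direct shear f_v = P/L_w = 33 / 28 = 1.179 kip/in (vertical).
Torsion M = P·e = 33 × 12 = 396 kip·in.
Critical point at (x, y) = (2, 7) from centroid. f_tx = M·y/J = 4.869 kip/in; f_ty = M·x/J = 1.391 kip/in.
Resultant f_max = √[f_tx² + (f_v + f_ty)²] = √[4.869² + (1.179 + 1.391)²] = 5.505 kip/in.
Capacity per unit length: r_n/Ω = (1/2.0) × 0.6 × 100 × (0.707 × 0.25) = 5.302 kip/in.
5.505 > 5.302 → NOT adequate.

f_max ≈ 5.51 kip/in; NOT adequate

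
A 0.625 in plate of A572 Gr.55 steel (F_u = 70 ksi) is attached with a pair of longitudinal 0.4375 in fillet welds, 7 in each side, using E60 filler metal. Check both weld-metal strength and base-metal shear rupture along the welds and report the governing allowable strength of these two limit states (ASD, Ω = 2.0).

R_n/Ω ≈ 77.9 kip (weld metal governs)

E60XX → F_EXX = 60 ksi.
t_e = 0.707 × 0.4375 = 0.3093 in; L = 14 in.
Weld metal: R_n/Ω = (1/2.0) × 0.6 × 60 × 0.3093 × 14 = 77.95 kip.
Base metal (shear rupture): R_n/Ω = (1/2.0) × 0.6 × 70 × 0.625 × 14 = 183.8 kip.
Governing: weld metal.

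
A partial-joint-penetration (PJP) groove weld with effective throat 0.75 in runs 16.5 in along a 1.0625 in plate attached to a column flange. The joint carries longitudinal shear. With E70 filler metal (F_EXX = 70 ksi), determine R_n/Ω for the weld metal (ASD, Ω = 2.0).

R_n/Ω ≈ 260 kip

Effective throat (given) t_e = 0.75 in.
A_we = 0.75 × 16.5 = 12.38 in².
F_nw = 0.6 F_EXX = 42 ksi.
R_n/Ω = (42 × 12.38) / 2.0 = 259.9 kip.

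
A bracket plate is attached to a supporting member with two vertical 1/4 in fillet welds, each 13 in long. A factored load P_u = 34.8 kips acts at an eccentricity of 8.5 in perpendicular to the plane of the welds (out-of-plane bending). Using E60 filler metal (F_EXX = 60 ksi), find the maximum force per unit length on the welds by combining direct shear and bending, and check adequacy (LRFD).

L_w = 2 × 13 = 26 in; section modulus (unit throat) S = 2 × L²/6 = 56.33 in².
Direct shear f_v = P/L_w = 34.8/26 = 1.338 kip/in.
Moment M = P × e = 34.8 × 8.5 = 295.8 kip·in; bending f_b = M/S = 5.251 kip/in.
f_max = √(f_v² + f_b²) = √(1.338² + 5.251²) = 5.419 kip/in.
φr_n = 0.75 × 0.6 × 60 × (0.707 × 0.25) = 4.772 kip/in → NOT adequate.

f_max ≈ 5.42 kip/in; NOT adequate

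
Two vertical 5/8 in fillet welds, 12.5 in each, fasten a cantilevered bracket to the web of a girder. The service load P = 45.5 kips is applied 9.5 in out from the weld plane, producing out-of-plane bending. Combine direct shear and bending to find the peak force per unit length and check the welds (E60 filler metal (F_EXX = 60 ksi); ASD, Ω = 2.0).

L_w = 2 × 12.5 = 25 in; section modulus (unit throat) S = 2 × L²/6 = 52.08 in².
Direct shear f_v = P/L_w = 45.5/25 = 1.82 kip/in.
Moment M = P × e = 45.5 × 9.5 = 432.25 kip·in; bending f_b = M/S = 8.299 kip/in.
f_max = √(f_v² + f_b²) = √(1.82² + 8.299²) = 8.496 kip/in.
r_n/Ω = (1/2.0) × 0.6 × 60 × (0.707 × 0.625) = 7.954 kip/in → NOT adequate.

f_max ≈ 8.5 kip/in; NOT adequate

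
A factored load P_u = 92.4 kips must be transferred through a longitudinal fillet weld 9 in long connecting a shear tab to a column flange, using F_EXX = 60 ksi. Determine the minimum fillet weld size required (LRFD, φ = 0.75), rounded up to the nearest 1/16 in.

w = 9/16 in

Total weld length L = 9 in.
Required throat t_e = P_u / (φ × 0.6 F_EXX × L) = 92.4 / (0.75 × 0.6 × 60 × 9) = 0.3802 in.
Required leg w = t_e / 0.707 = 0.5378 in → use 9/16 in.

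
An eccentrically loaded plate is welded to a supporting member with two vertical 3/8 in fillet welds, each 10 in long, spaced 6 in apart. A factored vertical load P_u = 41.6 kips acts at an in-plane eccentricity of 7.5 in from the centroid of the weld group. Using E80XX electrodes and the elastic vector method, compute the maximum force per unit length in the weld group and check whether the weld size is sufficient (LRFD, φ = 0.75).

E80XX → F_EXX = 80 ksi.
Total weld length L_w = 20 in. Treat welds as unit-width lines.
Polar moment about centroid: J = 2[d³/12 + d(b/2)²] = 2[10³/12 + 10×3²] = 346.7 in³.
Direct shear f_v = P/L_w = 41.6 / 20 = 2.08 kip/in (vertical).
Torsion M = P·e = 41.6 × 7.5 = 312 kip·in.
Critical point at (x, y) = (3, 5) from centroid. f_tx = M·y/J = 4.5 kip/in; f_ty = M·x/J = 2.7 kip/in.
Resultant f_max = √[f_tx² + (f_v + f_ty)²] = √[4.5² + (2.08 + 2.7)²] = 6.565 kip/in.
Capacity per unit length: φr_n = 0.75 × 0.6 × 80 × (0.707 × 0.375) = 9.544 kip/in.
6.565 ≤ 9.544 → adequate.

f_max ≈ 6.56 kip/in; adequate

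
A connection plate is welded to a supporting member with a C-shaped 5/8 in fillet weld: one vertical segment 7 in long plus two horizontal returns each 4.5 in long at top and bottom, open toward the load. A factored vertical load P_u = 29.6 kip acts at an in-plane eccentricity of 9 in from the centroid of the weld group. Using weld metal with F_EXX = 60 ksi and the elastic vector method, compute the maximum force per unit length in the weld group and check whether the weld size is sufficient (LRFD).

f_max ≈ 8.66 kip/in; adequate

Total weld length L_w = 16 in. Treat welds as unit-width lines.
Centroid: x̄ = 2×4.5×2.25 / 16 = 1.266 in from the vertical weld.
Polar moment about centroid: J = I_x + I_y = [7³/12 + 2×4.5×3.5²] + [7×1.266² + 2(4.5³/12 + 4.5×0.9844²)] = 174 in³.
Direct shear f_v = P/L_w = 29.6 / 16 = 1.85 kip/in (vertical).
Torsion M = P·e = 29.6 × 9 = 266.4 kip·in.
Critical point at (x, y) = (3.234, 3.5) from centroid. f_tx = M·y/J = 5.36 kip/in; f_ty = M·x/J = 4.953 kip/in.
Resultant f_max = √[f_tx² + (f_v + f_ty)²] = √[5.36² + (1.85 + 4.953)²] = 8.661 kip/in.
Capacity per unit length: φr_n = 0.75 × 0.6 × 60 × (0.707 × 0.625) = 11.93 kip/in.
8.661 ≤ 11.93 → adequate.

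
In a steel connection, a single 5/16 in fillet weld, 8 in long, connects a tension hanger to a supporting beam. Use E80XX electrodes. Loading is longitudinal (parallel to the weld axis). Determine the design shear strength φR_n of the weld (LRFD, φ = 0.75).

φR_n ≈ 63.6 kip

E80XX → F_EXX = 80 ksi.
Effective throat t_e = 0.707 × 0.3125 = 0.2209 in.
Total length L = 8 in; A_we = 0.2209 × 8 = 1.767 in².
F_nw = 0.6 F_EXX = 0.6 × 80 = 48 ksi.
φR_n = 0.75 × 48 × 1.767 = 63.63 kip.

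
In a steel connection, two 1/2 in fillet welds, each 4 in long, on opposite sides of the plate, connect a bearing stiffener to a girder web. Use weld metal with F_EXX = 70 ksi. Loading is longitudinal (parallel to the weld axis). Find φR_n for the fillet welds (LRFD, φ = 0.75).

Effective throat t_e = 0.707 × 0.5 = 0.3535 in.
Total length L = 8 in; A_we = 0.3535 × 8 = 2.828 in².
F_nw = 0.6 F_EXX = 0.6 × 70 = 42 ksi.
φR_n = 0.75 × 42 × 2.828 = 89.08 kip.

φR_n ≈ 89.1 kip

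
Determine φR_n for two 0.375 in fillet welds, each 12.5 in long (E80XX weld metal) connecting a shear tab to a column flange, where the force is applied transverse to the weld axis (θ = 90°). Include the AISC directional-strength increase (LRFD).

φR_n ≈ 358 kips

E80XX → F_EXX = 80 ksi.
t_e = 0.707 × 0.375 = 0.2651 in; A_we = 0.2651 × 25 = 6.628 in².
Directional factor: 1.0 + 0.5 sin^1.5(90°) = 1.5.
F_nw = 0.6 × 80 × 1.5 = 72 ksi.
φR_n = 0.75 × 72 × 6.628 = 357.9 kips.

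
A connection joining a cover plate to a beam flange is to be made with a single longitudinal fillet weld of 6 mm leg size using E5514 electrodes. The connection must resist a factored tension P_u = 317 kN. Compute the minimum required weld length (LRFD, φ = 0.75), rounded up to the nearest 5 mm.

L = 305 mm

E55XX → F_EXX = 550 MPa.
Throat t_e = 0.707 × 6 = 4.242 mm.
φr_n = 0.75 × 0.6 × 550 × 4.242 × 10⁻³ = 1.05 kN/mm.
L_req = P_u / φr_n = 317 / 1.05 = 301.9 mm total.
Round up → use L = 305 mm.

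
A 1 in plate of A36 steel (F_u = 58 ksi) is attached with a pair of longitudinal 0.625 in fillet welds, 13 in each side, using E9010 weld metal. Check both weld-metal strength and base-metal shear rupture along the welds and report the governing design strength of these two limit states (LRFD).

φR_n ≈ 465 kip (weld metal governs)

E90XX → F_EXX = 90 ksi.
t_e = 0.707 × 0.625 = 0.4419 in; L = 26 in.
Weld metal: φR_n = 0.75 × 0.6 × 90 × 0.4419 × 26 = 465.3 kip.
Base metal (shear rupture): φR_n = 0.75 × 0.6 × 58 × 1 × 26 = 678.6 kip.
Governing: weld metal.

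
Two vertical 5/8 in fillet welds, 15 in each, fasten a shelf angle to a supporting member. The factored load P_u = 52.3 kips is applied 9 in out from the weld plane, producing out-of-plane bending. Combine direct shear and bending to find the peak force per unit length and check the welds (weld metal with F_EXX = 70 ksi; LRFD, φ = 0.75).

f_max ≈ 6.51 kip/in; adequate

L_w = 2 × 15 = 30 in; section modulus (unit throat) S = 2 × L²/6 = 75 in².
Direct shear f_v = P/L_w = 52.3/30 = 1.743 kip/in.
Moment M = P × e = 52.3 × 9 = 470.7 kip·in; bending f_b = M/S = 6.276 kip/in.
f_max = √(f_v² + f_b²) = √(1.743² + 6.276²) = 6.514 kip/in.
φr_n = 0.75 × 0.6 × 70 × (0.707 × 0.625) = 13.92 kip/in → adequate.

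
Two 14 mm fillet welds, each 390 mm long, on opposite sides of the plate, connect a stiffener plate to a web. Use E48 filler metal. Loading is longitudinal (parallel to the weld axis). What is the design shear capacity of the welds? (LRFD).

φR_n ≈ 1670 kN

E48XX → F_EXX = 480 MPa.
Effective throat t_e = 0.707 × 14 = 9.898 mm.
Total length L = 780 mm; A_we = 9.898 × 780 = 7720 mm².
F_nw = 0.6 F_EXX = 0.6 × 480 = 288 MPa.
φR_n = 0.75 × 288 × 7720 × 10⁻³ = 1668 kN.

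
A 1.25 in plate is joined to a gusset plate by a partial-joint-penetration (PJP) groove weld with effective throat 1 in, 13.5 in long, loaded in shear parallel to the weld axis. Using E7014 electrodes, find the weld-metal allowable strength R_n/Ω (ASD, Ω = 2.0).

R_n/Ω ≈ 284 kips

E70XX → F_EXX = 70 ksi.
Effective throat (given) t_e = 1 in.
A_we = 1 × 13.5 = 13.5 in².
F_nw = 0.6 F_EXX = 42 ksi.
R_n/Ω = (42 × 13.5) / 2.0 = 283.5 kips.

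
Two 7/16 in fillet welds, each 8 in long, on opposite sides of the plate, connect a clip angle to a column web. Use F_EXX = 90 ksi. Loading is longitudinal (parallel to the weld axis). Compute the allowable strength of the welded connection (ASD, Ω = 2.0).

R_n/Ω ≈ 134 kips

Effective throat t_e = 0.707 × 0.4375 = 0.3093 in.
Total length L = 16 in; A_we = 0.3093 × 16 = 4.949 in².
F_nw = 0.6 F_EXX = 0.6 × 90 = 54 ksi.
R_n = 54 × 4.949 = 267.2 kips; R_n/Ω = 267.2/2.0 = 133.6 kips.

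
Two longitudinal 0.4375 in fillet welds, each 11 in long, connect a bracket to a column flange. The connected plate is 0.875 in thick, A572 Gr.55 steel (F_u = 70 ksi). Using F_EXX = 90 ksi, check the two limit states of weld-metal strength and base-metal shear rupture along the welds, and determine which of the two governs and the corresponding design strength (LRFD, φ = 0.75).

t_e = 0.707 × 0.4375 = 0.3093 in; L = 22 in.
Weld metal: φR_n = 0.75 × 0.6 × 90 × 0.3093 × 22 = 275.6 kip.
Base metal (shear rupture): φR_n = 0.75 × 0.6 × 70 × 0.875 × 22 = 606.4 kip.
Governing: weld metal.

φR_n ≈ 276 kip (weld metal governs)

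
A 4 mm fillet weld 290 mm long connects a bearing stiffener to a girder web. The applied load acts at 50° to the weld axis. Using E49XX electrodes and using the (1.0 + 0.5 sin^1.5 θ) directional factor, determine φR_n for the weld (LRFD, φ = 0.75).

E49XX → F_EXX = 490 MPa.
t_e = 0.707 × 4 = 2.828 mm; A_we = 2.828 × 290 = 820.1 mm².
Directional factor: 1.0 + 0.5 sin^1.5(50°) = 1.335.
F_nw = 0.6 × 490 × 1.335 = 392.6 MPa.
φR_n = 0.75 × 392.6 × 820.1 × 10⁻³ = 241.5 kN.

φR_n ≈ 241 kN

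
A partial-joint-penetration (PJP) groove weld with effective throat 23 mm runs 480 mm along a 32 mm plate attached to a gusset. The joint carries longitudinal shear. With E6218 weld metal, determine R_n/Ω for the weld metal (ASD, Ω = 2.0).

E62XX → F_EXX = 620 MPa.
Effective throat (given) t_e = 23 mm.
A_we = 23 × 480 = 11040 mm².
F_nw = 0.6 F_EXX = 372 MPa.
R_n/Ω = (372 × 11040) / 2.0 × 10⁻³ = 2053 kN.

R_n/Ω ≈ 2050 kN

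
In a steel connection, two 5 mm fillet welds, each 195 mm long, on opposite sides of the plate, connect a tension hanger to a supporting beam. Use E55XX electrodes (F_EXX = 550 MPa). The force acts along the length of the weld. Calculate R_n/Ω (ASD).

R_n/Ω ≈ 227 kN

Effective throat t_e = 0.707 × 5 = 3.535 mm.
Total length L = 390 mm; A_we = 3.535 × 390 = 1379 mm².
F_nw = 0.6 F_EXX = 0.6 × 550 = 330 MPa.
R_n = 330 × 1379 × 10⁻³ = 455 kN; R_n/Ω = 455/2.0 = 227.5 kN.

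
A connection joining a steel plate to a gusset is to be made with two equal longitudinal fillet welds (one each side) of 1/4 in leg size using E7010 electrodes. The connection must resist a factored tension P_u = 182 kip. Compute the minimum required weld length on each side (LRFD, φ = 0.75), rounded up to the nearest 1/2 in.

L = 16.5 in on each side

E70XX → F_EXX = 70 ksi.
Throat t_e = 0.707 × 0.25 = 0.1767 in.
φr_n = 0.75 × 0.6 × 70 × 0.1767 = 5.568 kip/in.
L_req = P_u / φr_n = 182 / 5.568 = 32.69 in total.
Per side: 32.69 / 2 = 16.34 in.
Round up → use L = 16.5 in on each side.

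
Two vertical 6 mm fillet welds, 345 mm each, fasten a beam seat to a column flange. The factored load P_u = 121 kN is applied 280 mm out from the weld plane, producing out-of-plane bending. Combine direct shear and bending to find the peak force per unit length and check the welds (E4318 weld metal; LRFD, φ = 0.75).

E43XX → F_EXX = 430 MPa.
L_w = 2 × 345 = 690 mm; section modulus (unit throat) S = 2 × L²/6 = 39680 mm².
Direct shear f_v = P/L_w = 121×10³/690 = 175.4 N/mm.
Moment M = P × e = 121×10³ × 280 = 33880000 N·mm; bending f_b = M/S = 853.9 N/mm.
f_max = √(f_v² + f_b²) = √(175.4² + 853.9²) = 871.8 N/mm.
φr_n = 0.75 × 0.6 × 430 × (0.707 × 6) = 820.8 N/mm → NOT adequate.

f_max ≈ 872 N/mm; NOT adequate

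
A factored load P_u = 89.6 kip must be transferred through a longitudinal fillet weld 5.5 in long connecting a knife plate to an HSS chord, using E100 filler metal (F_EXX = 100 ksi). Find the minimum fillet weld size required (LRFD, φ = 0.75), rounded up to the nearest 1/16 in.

Total weld length L = 5.5 in.
Required throat t_e = P_u / (φ × 0.6 F_EXX × L) = 89.6 / (0.75 × 0.6 × 100 × 5.5) = 0.362 in.
Required leg w = t_e / 0.707 = 0.5121 in → use 9/16 in.

w = 9/16 in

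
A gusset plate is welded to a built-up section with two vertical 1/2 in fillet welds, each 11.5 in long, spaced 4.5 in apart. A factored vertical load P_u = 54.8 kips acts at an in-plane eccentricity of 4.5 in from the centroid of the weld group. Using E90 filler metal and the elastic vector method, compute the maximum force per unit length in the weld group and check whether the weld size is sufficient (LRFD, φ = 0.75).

E90XX → F_EXX = 90 ksi.
Total weld length L_w = 23 in. Treat welds as unit-width lines.
Polar moment about centroid: J = 2[d³/12 + d(b/2)²] = 2[11.5³/12 + 11.5×2.25²] = 369.9 in³.
Direct shear f_v = P/L_w = 54.8 / 23 = 2.383 kip/in (vertical).
Torsion M = P·e = 54.8 × 4.5 = 246.6 kip·in.
Critical point at (x, y) = (2.25, 5.75) from centroid. f_tx = M·y/J = 3.833 kip/in; f_ty = M·x/J = 1.5 kip/in.
Resultant f_max = √[f_tx² + (f_v + f_ty)²] = √[3.833² + (2.383 + 1.5)²] = 5.456 kip/in.
Capacity per unit length: φr_n = 0.75 × 0.6 × 90 × (0.707 × 0.5) = 14.32 kip/in.
5.456 ≤ 14.32 → adequate.

f_max ≈ 5.46 kip/in; adequate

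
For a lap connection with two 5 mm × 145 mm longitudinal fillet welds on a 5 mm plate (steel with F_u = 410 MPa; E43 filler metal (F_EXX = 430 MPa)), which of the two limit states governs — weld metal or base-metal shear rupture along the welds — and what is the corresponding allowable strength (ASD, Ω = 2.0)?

R_n/Ω ≈ 132 kN (weld metal governs)

t_e = 0.707 × 5 = 3.535 mm; L = 290 mm.
Weld metal: R_n/Ω = (1/2.0) × 0.6 × 430 × 3.535 × 290 × 10⁻³ = 132.2 kN.
Base metal (shear rupture): R_n/Ω = (1/2.0) × 0.6 × 410 × 5 × 290 × 10⁻³ = 178.3 kN.
Governing: weld metal.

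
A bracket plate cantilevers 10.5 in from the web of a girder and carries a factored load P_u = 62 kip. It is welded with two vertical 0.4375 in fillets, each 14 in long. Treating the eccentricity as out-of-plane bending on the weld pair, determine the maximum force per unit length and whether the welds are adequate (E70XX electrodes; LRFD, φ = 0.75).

f_max ≈ 10.2 kip/in; NOT adequate

E70XX → F_EXX = 70 ksi.
L_w = 2 × 14 = 28 in; section modulus (unit throat) S = 2 × L²/6 = 65.33 in².
Direct shear f_v = P/L_w = 62/28 = 2.214 kip/in.
Moment M = P × e = 62 × 10.5 = 651 kip·in; bending f_b = M/S = 9.964 kip/in.
f_max = √(f_v² + f_b²) = √(2.214² + 9.964²) = 10.21 kip/in.
φr_n = 0.75 × 0.6 × 70 × (0.707 × 0.4375) = 9.743 kip/in → NOT adequate.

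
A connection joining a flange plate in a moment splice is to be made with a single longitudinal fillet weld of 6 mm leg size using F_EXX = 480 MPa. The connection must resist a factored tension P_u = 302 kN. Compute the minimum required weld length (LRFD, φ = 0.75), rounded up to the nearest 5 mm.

Throat t_e = 0.707 × 6 = 4.242 mm.
φr_n = 0.75 × 0.6 × 480 × 4.242 × 10⁻³ = 0.9163 kN/mm.
L_req = P_u / φr_n = 302 / 0.9163 = 329.6 mm total.
Round up → use L = 330 mm.

L = 330 mm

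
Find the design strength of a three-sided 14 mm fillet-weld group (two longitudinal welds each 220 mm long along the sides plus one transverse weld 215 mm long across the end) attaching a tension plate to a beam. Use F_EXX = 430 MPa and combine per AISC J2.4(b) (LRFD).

φR_n ≈ 1330 kN

t_e = 0.707 × 14 = 9.898 mm.
R_nwl = 0.6 × 430 × 9.898 × 440 × 10⁻³ = 1124 kN (longitudinal, 2 welds).
R_nwt = 0.6 × 430 × 9.898 × 215 × 10⁻³ = 549 kN (transverse, base value).
(i) R_nwl + R_nwt = 1673 kN; (ii) 0.85 R_nwl + 1.5 R_nwt = 1779 kN.
R_n = max = 1779 kN [governs: (ii)]; φR_n = 1334 kN.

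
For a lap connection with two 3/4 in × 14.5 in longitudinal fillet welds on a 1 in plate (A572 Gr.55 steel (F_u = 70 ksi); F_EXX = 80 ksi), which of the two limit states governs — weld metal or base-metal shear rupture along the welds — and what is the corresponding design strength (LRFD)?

φR_n ≈ 554 kip (weld metal governs)

t_e = 0.707 × 0.75 = 0.5302 in; L = 29 in.
Weld metal: φR_n = 0.75 × 0.6 × 80 × 0.5302 × 29 = 553.6 kip.
Base metal (shear rupture): φR_n = 0.75 × 0.6 × 70 × 1 × 29 = 913.5 kip.
Governing: weld metal.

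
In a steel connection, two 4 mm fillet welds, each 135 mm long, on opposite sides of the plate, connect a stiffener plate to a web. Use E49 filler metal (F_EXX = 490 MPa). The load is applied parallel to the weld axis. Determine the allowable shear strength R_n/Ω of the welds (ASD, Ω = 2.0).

Effective throat t_e = 0.707 × 4 = 2.828 mm.
Total length L = 270 mm; A_we = 2.828 × 270 = 763.6 mm².
F_nw = 0.6 F_EXX = 0.6 × 490 = 294 MPa.
R_n = 294 × 763.6 × 10⁻³ = 224.5 kN; R_n/Ω = 224.5/2.0 = 112.2 kN.

R_n/Ω ≈ 112 kN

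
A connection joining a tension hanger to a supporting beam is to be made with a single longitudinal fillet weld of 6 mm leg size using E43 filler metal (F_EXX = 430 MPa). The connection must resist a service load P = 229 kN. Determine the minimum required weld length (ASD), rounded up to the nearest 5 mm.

Throat t_e = 0.707 × 6 = 4.242 mm.
r_n/Ω = (0.6 × 430 × 4.242) / 2.0 = 547.2 N/mm = 0.5472 kN/mm.
L_req = P / (r_n/Ω) = 229 / 0.5472 = 418.5 mm total.
Round up → use L = 420 mm.

L = 420 mm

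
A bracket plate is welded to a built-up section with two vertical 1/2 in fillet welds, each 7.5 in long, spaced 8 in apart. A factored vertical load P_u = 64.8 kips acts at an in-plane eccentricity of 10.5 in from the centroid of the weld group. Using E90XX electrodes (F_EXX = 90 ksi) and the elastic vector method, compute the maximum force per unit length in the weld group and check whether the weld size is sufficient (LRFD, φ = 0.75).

Total weld length L_w = 15 in. Treat welds as unit-width lines.
Polar moment about centroid: J = 2[d³/12 + d(b/2)²] = 2[7.5³/12 + 7.5×4²] = 310.3 in³.
Direct shear f_v = P/L_w = 64.8 / 15 = 4.32 kip/in (vertical).
Torsion M = P·e = 64.8 × 10.5 = 680.4 kip·in.
Critical point at (x, y) = (4, 3.75) from centroid. f_tx = M·y/J = 8.222 kip/in; f_ty = M·x/J = 8.771 kip/in.
Resultant f_max = √[f_tx² + (f_v + f_ty)²] = √[8.222² + (4.32 + 8.771)²] = 15.46 kip/in.
Capacity per unit length: φr_n = 0.75 × 0.6 × 90 × (0.707 × 0.5) = 14.32 kip/in.
15.46 > 14.32 → NOT adequate.

f_max ≈ 15.5 kip/in; NOT adequate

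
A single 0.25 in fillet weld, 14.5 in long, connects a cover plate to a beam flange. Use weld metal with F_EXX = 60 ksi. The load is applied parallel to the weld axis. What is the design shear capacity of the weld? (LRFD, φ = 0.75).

Effective throat t_e = 0.707 × 0.25 = 0.1767 in.
Total length L = 14.5 in; A_we = 0.1767 × 14.5 = 2.563 in².
F_nw = 0.6 F_EXX = 0.6 × 60 = 36 ksi.
φR_n = 0.75 × 36 × 2.563 = 69.2 kip.

φR_n ≈ 69.2 kip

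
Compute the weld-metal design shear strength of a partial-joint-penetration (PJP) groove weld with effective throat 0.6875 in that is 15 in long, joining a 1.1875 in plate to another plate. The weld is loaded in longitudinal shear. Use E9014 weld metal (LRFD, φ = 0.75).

E90XX → F_EXX = 90 ksi.
Effective throat (given) t_e = 0.6875 in.
A_we = 0.6875 × 15 = 10.31 in².
F_nw = 0.6 F_EXX = 54 ksi.
φR_n = 0.75 × 54 × 10.31 = 417.7 kip.

φR_n ≈ 418 kip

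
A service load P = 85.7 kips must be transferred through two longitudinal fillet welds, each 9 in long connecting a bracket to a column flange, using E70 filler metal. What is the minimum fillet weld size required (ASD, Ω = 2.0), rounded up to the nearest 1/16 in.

E70XX → F_EXX = 70 ksi.
Total weld length L = 18 in.
Required throat t_e = P × Ω / (0.6 F_EXX × L) = 85.7 × 2.0 / (0.6 × 70 × 18) = 0.2267 in.
Required leg w = t_e / 0.707 = 0.3207 in → use 3/8 in.

w = 3/8 in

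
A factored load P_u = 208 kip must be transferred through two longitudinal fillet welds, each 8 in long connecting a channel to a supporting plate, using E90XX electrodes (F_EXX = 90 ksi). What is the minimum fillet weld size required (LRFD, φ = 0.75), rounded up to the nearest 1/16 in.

w = 1/2 in

Total weld length L = 16 in.
Required throat t_e = P_u / (φ × 0.6 F_EXX × L) = 208 / (0.75 × 0.6 × 90 × 16) = 0.321 in.
Required leg w = t_e / 0.707 = 0.454 in → use 1/2 in.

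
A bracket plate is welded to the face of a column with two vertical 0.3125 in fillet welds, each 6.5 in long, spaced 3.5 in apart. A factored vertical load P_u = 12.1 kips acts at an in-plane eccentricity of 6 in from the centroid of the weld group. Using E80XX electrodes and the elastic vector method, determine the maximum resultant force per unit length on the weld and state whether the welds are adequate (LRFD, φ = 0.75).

f_max ≈ 3.67 kip/in; adequate

E80XX → F_EXX = 80 ksi.
Total weld length L_w = 13 in. Treat welds as unit-width lines.
Polar moment about centroid: J = 2[d³/12 + d(b/2)²] = 2[6.5³/12 + 6.5×1.75²] = 85.58 in³.
Direct shear f_v = P/L_w = 12.1 / 13 = 0.9308 kip/in (vertical).
Torsion M = P·e = 12.1 × 6 = 72.6 kip·in.
Critical point at (x, y) = (1.75, 3.25) from centroid. f_tx = M·y/J = 2.757 kip/in; f_ty = M·x/J = 1.485 kip/in.
Resultant f_max = √[f_tx² + (f_v + f_ty)²] = √[2.757² + (0.9308 + 1.485)²] = 3.665 kip/in.
Capacity per unit length: φr_n = 0.75 × 0.6 × 80 × (0.707 × 0.3125) = 7.954 kip/in.
3.665 ≤ 7.954 → adequate.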